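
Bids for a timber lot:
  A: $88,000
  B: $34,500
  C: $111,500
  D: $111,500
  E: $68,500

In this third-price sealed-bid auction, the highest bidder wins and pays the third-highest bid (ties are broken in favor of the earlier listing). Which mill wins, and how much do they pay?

C pays $88,000

Rule: the highest bidder wins and pays the third-highest bid.
Sorting bids: 111,500 (C) > 111,500 (D) > 88,000 (A) > 68,500 (E) > 34,500 (B)
Tie at $111,500 → C wins by tie-break.
C is highest; pays the third-highest bid, $88,000.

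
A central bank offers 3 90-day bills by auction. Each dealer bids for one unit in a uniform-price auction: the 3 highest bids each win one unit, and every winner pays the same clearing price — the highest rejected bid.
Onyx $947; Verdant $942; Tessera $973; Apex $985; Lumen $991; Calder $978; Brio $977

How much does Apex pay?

Apex pays $977

Ordering the bids: 991 (Lumen), 985 (Apex), 978 (Calder), 977 (Brio), 973 (Tessera), …
Winners (3 units): Lumen, Apex, Calder.
Clearing price = highest rejected bid = $977.
Apex wins → pays $977.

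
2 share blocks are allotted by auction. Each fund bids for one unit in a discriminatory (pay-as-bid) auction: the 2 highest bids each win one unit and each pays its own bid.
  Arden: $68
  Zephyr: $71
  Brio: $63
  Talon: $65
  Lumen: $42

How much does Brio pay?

Bids ranked high→low: 71 (Zephyr), 68 (Arden), 65 (Talon), 63 (Brio), …
The 2 highest are Zephyr, Arden.
Brio does not win → $0.

Brio pays $0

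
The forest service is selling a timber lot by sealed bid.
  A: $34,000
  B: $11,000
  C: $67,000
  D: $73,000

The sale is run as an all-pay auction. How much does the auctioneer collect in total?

Rule: the highest bidder wins the item, but every bidder pays their own bid.
Bids ranked: 73,000 (D) > 67,000 (C) > 34,000 (A) > 11,000 (B)
D wins with the top bid; all bids are sunk regardless.
Every bidder forfeits their bid regardless of winning.
Revenue = 34,000 + 11,000 + 67,000 + 73,000 = $185,000.

Total revenue: $185,000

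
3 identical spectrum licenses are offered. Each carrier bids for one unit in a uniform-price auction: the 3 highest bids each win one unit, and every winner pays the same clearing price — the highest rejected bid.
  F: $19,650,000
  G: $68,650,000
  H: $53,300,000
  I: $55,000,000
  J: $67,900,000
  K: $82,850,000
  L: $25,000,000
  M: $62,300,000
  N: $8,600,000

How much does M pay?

Ordering the bids: 82,850,000 (K), 68,650,000 (G), 67,900,000 (J), 62,300,000 (M), 55,000,000 (I), …
The 3 highest are K, G, J.
Highest unsuccessful bid: $62,300,000 → clearing price.
M does not win → pays $0.

M pays $0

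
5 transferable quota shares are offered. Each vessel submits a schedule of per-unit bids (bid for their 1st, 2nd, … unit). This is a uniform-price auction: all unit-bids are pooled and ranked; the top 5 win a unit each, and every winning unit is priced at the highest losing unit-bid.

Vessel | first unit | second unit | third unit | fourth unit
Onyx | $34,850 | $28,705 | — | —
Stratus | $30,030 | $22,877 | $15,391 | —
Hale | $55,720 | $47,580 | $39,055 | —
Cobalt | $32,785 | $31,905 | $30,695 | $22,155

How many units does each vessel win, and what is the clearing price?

Cobalt 1, Hale 3, Onyx 1; clearing price $31,905

Merging the schedules and taking the best 5: 55,720 (Hale-1), 47,580 (Hale-2), 39,055 (Hale-3), 34,850 (Onyx-1), 32,785 (Cobalt-1)
Highest rejected unit-bid = $31,905.
Allocation: Cobalt 1, Hale 3, Onyx 1.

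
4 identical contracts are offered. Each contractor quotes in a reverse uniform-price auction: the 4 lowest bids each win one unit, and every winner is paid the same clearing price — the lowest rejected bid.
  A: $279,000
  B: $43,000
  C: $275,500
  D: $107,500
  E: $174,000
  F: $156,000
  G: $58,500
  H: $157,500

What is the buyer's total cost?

Total cost: $630,000

Bids ranked low→high: 43,000 (B), 58,500 (G), 107,500 (D), 156,000 (F), 157,500 (H), 174,000 (E), …
The 4 lowest are B, G, D, F.
Lowest unsuccessful bid: $157,500 → clearing price.
Total cost = 4 × $157,500 = $630,000.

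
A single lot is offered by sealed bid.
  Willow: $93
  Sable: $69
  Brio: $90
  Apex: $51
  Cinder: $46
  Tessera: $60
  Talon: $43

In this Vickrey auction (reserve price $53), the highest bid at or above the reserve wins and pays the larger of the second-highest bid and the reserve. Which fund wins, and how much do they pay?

Sorting bids: 93 (Willow) > 90 (Brio) > 69 (Sable) > 60 (Tessera) > 51 (Apex) > 46 (Cinder) > …
Willow has the top bid at or above the reserve ($93).
max(second-highest $90, reserve $53) = $90; the reserve does not bind.

Willow pays $90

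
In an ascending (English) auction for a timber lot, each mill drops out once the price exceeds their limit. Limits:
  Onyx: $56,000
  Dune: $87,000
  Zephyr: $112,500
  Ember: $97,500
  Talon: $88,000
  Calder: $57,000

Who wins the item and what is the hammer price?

Limits ranked: 112,500 (Zephyr) > 97,500 (Ember) > 88,000 (Talon) > 87,000 (Dune) > 57,000 (Calder) > 56,000 (Onyx)
Bidding ends when Ember exits at $97,500; Zephyr takes it.

Zephyr wins at $97,500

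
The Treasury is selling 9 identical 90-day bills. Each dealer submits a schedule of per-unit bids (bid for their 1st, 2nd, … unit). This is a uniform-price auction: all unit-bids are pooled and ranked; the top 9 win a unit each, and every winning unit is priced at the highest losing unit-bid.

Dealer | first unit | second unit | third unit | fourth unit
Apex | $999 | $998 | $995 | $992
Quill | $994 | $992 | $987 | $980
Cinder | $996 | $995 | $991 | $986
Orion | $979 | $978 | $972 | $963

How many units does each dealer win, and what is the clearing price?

Apex 4, Cinder 3, Quill 2; clearing price $987

Merging the schedules and taking the best 9: 999 (Apex-1), 998 (Apex-2), 996 (Cinder-1), 995 (Apex-3), 995 (Cinder-2), 994 (Quill-1), 992 (Apex-4), 992 (Quill-2), 991 (Cinder-3)
First bid not allocated: $987.
Allocation: Apex 4, Cinder 3, Quill 2.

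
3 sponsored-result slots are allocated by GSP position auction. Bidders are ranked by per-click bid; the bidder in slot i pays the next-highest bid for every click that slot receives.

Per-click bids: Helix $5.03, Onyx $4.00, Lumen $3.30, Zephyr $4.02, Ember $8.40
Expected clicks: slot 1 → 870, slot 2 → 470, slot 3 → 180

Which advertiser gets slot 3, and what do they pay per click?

Zephyr; $4.00 per click

Ranked by bid: $8.40 (Ember) > $5.03 (Helix) > $4.02 (Zephyr) > $4.00 (Onyx) > …
Slot 3 goes to the third-ranked bidder, Zephyr, who pays the next bid down: $4.00/click.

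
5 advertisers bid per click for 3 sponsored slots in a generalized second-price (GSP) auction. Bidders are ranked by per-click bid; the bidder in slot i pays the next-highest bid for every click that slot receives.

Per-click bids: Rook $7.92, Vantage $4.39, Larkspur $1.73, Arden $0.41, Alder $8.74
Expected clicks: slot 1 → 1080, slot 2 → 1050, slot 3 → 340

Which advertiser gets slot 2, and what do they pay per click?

Sorting advertisers: $8.74 (Alder) > $7.92 (Rook) > $4.39 (Vantage) > $1.73 (Larkspur) > …
Slot 2 goes to the second-ranked bidder, Rook, who pays the next bid down: $4.39/click.

Rook; $4.39 per click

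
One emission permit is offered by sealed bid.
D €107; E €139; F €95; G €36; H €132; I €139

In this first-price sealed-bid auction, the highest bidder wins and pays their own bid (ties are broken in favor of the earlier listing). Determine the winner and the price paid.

E pays €139

Bids ranked: 139 (E) > 139 (I) > 132 (H) > 107 (D) > 95 (F) > 36 (G)
E and I tie at €139; tie-break gives it to E.
First-price: E pays what they bid, €139.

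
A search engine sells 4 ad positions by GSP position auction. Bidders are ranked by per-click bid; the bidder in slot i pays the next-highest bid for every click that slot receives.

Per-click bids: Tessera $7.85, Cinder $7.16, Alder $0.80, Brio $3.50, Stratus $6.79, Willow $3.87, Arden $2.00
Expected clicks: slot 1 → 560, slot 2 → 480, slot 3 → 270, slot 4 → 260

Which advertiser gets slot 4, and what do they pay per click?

Sorting advertisers: $7.85 (Tessera) > $7.16 (Cinder) > $6.79 (Stratus) > $3.87 (Willow) > $3.50 (Brio) > …
Slot 4 goes to the fourth-ranked bidder, Willow, who pays the next bid down: $3.50/click.

Willow; $3.50 per click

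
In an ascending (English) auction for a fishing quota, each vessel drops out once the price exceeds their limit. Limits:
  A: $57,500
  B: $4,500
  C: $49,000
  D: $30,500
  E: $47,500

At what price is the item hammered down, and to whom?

A wins at $49,000

Rule: the price rises until one bidder remains; the winner pays the price at which the last rival dropped out.
Limits ranked: 57,500 (A) > 49,000 (C) > 47,500 (E) > 30,500 (D) > 4,500 (B)
Once the price passes $49,000, only A is left; the hammer falls at C's limit of $49,000.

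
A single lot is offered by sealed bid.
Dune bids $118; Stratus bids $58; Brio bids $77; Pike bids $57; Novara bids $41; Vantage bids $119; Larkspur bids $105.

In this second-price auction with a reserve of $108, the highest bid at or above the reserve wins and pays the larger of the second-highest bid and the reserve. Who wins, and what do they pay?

Vantage pays $118

Second-price auction with a reserve of $108: the highest bid at or above the reserve wins and pays the larger of the second-highest bid and the reserve.
Bids in order: 119 (Vantage) > 118 (Dune) > 105 (Larkspur) > 77 (Brio) > 58 (Stratus) > 57 (Pike) > …
Highest eligible bid: Vantage at $119.
max(second-highest $118, reserve $108) = $118; the reserve does not bind.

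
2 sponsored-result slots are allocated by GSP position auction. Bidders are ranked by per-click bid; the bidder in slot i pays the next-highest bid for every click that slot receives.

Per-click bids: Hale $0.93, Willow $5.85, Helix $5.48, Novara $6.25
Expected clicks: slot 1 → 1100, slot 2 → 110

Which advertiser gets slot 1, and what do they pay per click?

Sorting advertisers: $6.25 (Novara) > $5.85 (Willow) > $5.48 (Helix) > …
Slot 1 goes to the first-ranked bidder, Novara, who pays the next bid down: $5.85/click.

Novara; $5.85 per click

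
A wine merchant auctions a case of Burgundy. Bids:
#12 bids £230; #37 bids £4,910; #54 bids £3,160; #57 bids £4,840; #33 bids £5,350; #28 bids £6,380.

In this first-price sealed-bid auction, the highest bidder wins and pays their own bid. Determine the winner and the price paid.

#28 pays £6,380

Rule: the highest bidder wins and pays their own bid.
Sorting bids: 6,380 (#28) > 5,350 (#33) > 4,910 (#37) > 4,840 (#57) > 3,160 (#54) > 230 (#12)
#28 is highest → pays own bid, £6,380.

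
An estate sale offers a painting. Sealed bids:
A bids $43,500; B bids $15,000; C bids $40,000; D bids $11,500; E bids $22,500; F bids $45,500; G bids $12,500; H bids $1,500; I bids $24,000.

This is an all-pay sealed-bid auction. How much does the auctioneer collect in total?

All-pay sealed-bid auction: the highest bidder wins the item, but every bidder pays their own bid.
Sorting bids: 45,500 (F) > 43,500 (A) > 40,000 (C) > 24,000 (I) > 22,500 (E) > 15,000 (B) > …
Every bidder forfeits their bid regardless of winning.
Revenue = 43,500 + 15,000 + 40,000 + 11,500 + 22,500 + 45,500 + 12,500 + 1,500 + 24,000 = $216,000.

Total revenue: $216,000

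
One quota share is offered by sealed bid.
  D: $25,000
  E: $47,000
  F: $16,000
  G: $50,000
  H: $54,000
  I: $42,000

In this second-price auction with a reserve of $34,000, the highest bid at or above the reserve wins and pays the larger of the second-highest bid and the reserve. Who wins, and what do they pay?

H pays $50,000

Bids ranked: 54,000 (H) > 50,000 (G) > 47,000 (E) > 42,000 (I) > 25,000 (D) > 16,000 (F)
H has the top bid at or above the reserve ($54,000).
max(second-highest $50,000, reserve $34,000) = $50,000; the reserve does not bind.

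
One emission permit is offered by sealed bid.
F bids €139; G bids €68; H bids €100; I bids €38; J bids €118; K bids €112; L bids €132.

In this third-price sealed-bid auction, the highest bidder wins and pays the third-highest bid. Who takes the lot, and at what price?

Third-price sealed-bid auction: the highest bidder wins and pays the third-highest bid.
Bids in order: 139 (F) > 132 (L) > 118 (J) > 112 (K) > 100 (H) > 68 (G) > …
F is highest; pays the third-highest bid, €118.

F pays €118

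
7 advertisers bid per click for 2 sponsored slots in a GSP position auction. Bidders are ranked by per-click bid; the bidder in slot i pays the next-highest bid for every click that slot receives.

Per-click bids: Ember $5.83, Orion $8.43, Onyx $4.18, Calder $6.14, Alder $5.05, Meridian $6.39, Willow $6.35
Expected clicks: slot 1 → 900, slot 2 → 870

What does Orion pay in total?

Orion pays $5751.00

Ranked by bid: $8.43 (Orion) > $6.39 (Meridian) > $6.35 (Willow) > …
Orion holds slot 1 → pays next bid $6.39 × 900 clicks = $5751.00.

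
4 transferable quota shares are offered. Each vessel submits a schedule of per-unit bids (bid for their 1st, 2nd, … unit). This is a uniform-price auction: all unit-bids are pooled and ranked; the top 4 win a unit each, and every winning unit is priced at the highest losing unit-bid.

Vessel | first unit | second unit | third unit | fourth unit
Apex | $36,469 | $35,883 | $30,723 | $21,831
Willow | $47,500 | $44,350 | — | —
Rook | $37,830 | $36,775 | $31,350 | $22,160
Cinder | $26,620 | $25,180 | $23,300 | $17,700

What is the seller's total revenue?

All unit-bids, highest first — top 4: 47,500 (Willow-1), 44,350 (Willow-2), 37,830 (Rook-1), 36,775 (Rook-2)
The (k+1)-th unit-bid is $36,469.
Allocation: Rook 2, Willow 2. Every unit priced at $36,469.
Revenue = 4 × 36,469 = $145,876.

Total revenue: $145,876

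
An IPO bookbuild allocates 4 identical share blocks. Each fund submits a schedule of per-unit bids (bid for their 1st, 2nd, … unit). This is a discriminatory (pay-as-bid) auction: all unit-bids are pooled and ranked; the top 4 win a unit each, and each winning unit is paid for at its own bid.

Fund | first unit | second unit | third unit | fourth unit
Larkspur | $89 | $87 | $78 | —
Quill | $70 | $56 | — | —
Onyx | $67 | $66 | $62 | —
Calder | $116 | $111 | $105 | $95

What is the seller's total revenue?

Total revenue: $427

Pooled unit-bids ranked (top 4): 116 (Calder-1), 111 (Calder-2), 105 (Calder-3), 95 (Calder-4)
Next rejected bid: $89 (not a price — pay-as-bid).
Each winning unit pays its own bid.
Revenue = 116 + 111 + 105 + 95 = $427.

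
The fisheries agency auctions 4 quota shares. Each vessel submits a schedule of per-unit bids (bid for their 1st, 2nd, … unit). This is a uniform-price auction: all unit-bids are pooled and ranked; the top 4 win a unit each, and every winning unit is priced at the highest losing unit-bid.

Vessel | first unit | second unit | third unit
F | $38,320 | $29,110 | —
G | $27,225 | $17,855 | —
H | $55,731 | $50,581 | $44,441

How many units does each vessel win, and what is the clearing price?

Merging the schedules and taking the best 4: 55,731 (H-1), 50,581 (H-2), 44,441 (H-3), 38,320 (F-1)
First bid not allocated: $29,110.
Allocation: F 1, H 3.

F 1, H 3; clearing price $29,110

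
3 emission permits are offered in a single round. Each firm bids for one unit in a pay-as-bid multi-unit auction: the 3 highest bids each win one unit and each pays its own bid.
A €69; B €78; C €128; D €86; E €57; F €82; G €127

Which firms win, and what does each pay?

C €128, G €127, D €86

Bids ranked high→low: 128 (C), 127 (G), 86 (D), 82 (F), 78 (B), …
The 3 highest are C, G, D.
Each winner pays its own bid: C €128, G €127, D €86.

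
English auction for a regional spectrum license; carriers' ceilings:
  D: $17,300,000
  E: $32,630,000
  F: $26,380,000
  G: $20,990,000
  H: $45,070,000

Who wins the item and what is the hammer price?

H wins at $32,630,000

Sorting limits: 45,070,000 (H) > 32,630,000 (E) > 26,380,000 (F) > 20,990,000 (G) > 17,300,000 (D)
E is the last rival to drop out, at $32,630,000; H remains and wins at that price.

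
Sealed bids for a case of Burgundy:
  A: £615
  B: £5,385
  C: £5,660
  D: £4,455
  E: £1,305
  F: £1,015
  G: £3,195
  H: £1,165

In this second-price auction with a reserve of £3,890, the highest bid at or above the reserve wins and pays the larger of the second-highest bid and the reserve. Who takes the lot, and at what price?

Second-price auction with a reserve of £3,890: the highest bid at or above the reserve wins and pays the larger of the second-highest bid and the reserve.
Bids ranked: 5,660 (C) > 5,385 (B) > 4,455 (D) > 3,195 (G) > 1,305 (E) > 1,165 (H) > …
Highest eligible bid: C at £5,660.
Second-highest bid £5,385 exceeds the reserve £3,890 → payment £5,385.

C pays £5,385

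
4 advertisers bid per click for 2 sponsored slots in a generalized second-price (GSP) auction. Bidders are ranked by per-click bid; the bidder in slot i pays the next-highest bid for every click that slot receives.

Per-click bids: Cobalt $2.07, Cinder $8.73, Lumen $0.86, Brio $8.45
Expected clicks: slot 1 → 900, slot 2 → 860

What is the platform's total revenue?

Per-click bids in order: $8.73 (Cinder) > $8.45 (Brio) > $2.07 (Cobalt) > …
Slot 1: Cinder pays $8.45 × 900 = $7605.00
Slot 2: Brio pays $2.07 × 860 = $1780.20
Total = $9385.20

Total revenue: $9385.20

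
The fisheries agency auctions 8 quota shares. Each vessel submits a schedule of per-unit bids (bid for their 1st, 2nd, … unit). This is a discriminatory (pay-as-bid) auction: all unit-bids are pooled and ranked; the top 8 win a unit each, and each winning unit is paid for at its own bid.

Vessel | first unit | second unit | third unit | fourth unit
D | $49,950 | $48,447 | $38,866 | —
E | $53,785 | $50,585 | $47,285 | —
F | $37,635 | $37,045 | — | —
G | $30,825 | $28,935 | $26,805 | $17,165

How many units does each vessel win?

Merging the schedules and taking the best 8: 53,785 (E-1), 50,585 (E-2), 49,950 (D-1), 48,447 (D-2), 47,285 (E-3), 38,866 (D-3), 37,635 (F-1), 37,045 (F-2)
Next rejected bid: $30,825 (not a price — pay-as-bid).
Allocation: D 3, E 3, F 2.

D 3, E 3, F 2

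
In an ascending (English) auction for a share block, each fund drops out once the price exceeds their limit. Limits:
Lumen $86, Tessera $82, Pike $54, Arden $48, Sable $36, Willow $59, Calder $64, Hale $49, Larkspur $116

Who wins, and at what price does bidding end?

Larkspur wins at $86

Limits ranked: 116 (Larkspur) > 86 (Lumen) > 82 (Tessera) > 64 (Calder) > 59 (Willow) > 54 (Pike) > …
Lumen is the last rival to drop out, at $86; Larkspur remains and wins at that price.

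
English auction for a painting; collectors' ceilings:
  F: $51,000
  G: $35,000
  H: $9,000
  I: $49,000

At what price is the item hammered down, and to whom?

Ascending (English) auction: the price rises until one bidder remains; the winner pays the price at which the last rival dropped out.
Limits ranked: 51,000 (F) > 49,000 (I) > 35,000 (G) > 9,000 (H)
Bidding ends when I exits at $49,000; F takes it.

F wins at $49,000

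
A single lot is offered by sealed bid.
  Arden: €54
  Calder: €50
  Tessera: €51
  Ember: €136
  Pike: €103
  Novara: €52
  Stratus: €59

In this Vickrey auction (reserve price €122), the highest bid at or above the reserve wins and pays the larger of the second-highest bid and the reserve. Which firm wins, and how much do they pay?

Vickrey auction (reserve price €122): the highest bid at or above the reserve wins and pays the larger of the second-highest bid and the reserve.
Bids ranked: 136 (Ember) > 103 (Pike) > 59 (Stratus) > 54 (Arden) > 52 (Novara) > 51 (Tessera) > …
Highest eligible bid: Ember at €136.
Second-highest bid €103 is below the reserve €122, so the reserve binds → payment €122.

Ember pays €122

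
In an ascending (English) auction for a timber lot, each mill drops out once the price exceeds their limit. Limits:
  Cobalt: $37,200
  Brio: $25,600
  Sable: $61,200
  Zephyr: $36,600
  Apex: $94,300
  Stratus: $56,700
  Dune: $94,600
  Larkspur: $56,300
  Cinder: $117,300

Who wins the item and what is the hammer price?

Rule: the price rises until one bidder remains; the winner pays the price at which the last rival dropped out.
Limits ranked: 117,300 (Cinder) > 94,600 (Dune) > 94,300 (Apex) > 61,200 (Sable) > 56,700 (Stratus) > 56,300 (Larkspur) > …
Once the price passes $94,600, only Cinder is left; the hammer falls at Dune's limit of $94,600.

Cinder wins at $94,600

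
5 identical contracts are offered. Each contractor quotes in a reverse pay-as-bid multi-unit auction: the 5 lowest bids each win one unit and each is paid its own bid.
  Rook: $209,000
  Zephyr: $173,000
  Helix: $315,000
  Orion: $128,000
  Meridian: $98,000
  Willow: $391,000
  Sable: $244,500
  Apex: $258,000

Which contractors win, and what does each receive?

Meridian $98,000, Orion $128,000, Zephyr $173,000, Rook $209,000, Sable $244,500

Bids ranked low→high: 98,000 (Meridian), 128,000 (Orion), 173,000 (Zephyr), 209,000 (Rook), 244,500 (Sable), 258,000 (Apex), 315,000 (Helix), …
Lowest 5: Meridian, Orion, Zephyr, Rook, Sable.
Each winner is paid its own bid: Meridian $98,000, Orion $128,000, Zephyr $173,000, Rook $209,000, Sable $244,500.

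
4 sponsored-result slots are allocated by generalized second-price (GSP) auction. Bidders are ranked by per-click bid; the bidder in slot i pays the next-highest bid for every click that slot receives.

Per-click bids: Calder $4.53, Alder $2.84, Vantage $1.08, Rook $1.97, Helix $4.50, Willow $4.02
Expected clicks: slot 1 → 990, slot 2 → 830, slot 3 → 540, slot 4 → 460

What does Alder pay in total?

Alder pays $906.20

Sorting advertisers: $4.53 (Calder) > $4.50 (Helix) > $4.02 (Willow) > $2.84 (Alder) > $1.97 (Rook) > …
Alder holds slot 4 → pays next bid $1.97 × 460 clicks = $906.20.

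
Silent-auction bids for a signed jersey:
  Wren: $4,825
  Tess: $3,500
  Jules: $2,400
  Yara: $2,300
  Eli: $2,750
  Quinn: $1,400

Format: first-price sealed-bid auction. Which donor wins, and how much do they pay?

Wren pays $4,825

Bids ranked: 4,825 (Wren) > 3,500 (Tess) > 2,750 (Eli) > 2,400 (Jules) > 2,300 (Yara) > 1,400 (Quinn)
Wren is highest → pays own bid, $4,825.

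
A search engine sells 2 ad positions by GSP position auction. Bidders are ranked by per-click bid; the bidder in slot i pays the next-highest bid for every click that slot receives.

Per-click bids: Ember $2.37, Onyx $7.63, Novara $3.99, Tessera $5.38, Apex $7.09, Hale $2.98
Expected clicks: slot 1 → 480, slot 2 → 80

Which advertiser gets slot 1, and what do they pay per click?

Onyx; $7.09 per click

Sorting advertisers: $7.63 (Onyx) > $7.09 (Apex) > $5.38 (Tessera) > …
Slot 1 goes to the first-ranked bidder, Onyx, who pays the next bid down: $7.09/click.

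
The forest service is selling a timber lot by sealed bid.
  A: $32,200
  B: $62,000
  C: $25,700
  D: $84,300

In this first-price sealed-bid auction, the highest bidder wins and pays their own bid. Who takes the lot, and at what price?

Bids ranked: 84,300 (D) > 62,000 (B) > 32,200 (A) > 25,700 (C)
D has the highest bid and pays exactly that: $84,300.

D pays $84,300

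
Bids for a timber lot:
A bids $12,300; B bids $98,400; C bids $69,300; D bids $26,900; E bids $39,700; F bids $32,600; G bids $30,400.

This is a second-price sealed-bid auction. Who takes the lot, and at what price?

B pays $69,300

Bids in order: 98,400 (B) > 69,300 (C) > 39,700 (E) > 32,600 (F) > 30,400 (G) > 26,900 (D) > …
B wins with the highest bid; price is set by the runner-up at $69,300.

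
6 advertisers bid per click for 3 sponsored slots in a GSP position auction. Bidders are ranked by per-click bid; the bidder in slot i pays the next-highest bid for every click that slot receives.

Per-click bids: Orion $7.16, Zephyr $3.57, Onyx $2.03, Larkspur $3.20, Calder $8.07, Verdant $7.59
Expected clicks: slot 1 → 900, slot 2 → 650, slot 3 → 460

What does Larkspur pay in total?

Sorting advertisers: $8.07 (Calder) > $7.59 (Verdant) > $7.16 (Orion) > $3.57 (Zephyr) > …
Larkspur ranks below slot 3 → no slot, pays nothing.

Larkspur pays $0.00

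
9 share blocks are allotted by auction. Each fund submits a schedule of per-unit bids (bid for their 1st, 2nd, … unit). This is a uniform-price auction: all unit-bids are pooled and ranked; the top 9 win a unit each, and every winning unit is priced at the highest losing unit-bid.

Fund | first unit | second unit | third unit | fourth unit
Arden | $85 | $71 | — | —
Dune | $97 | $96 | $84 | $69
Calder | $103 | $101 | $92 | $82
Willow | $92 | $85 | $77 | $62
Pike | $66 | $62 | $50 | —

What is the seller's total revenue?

Pooled unit-bids ranked (top 9): 103 (Calder-1), 101 (Calder-2), 97 (Dune-1), 96 (Dune-2), 92 (Calder-3), 92 (Willow-1), 85 (Arden-1), 85 (Willow-2), 84 (Dune-3)
Highest rejected unit-bid = $82.
Allocation: Arden 1, Calder 3, Dune 3, Willow 2. Every unit priced at $82.
Revenue = 9 × 82 = $738.

Total revenue: $738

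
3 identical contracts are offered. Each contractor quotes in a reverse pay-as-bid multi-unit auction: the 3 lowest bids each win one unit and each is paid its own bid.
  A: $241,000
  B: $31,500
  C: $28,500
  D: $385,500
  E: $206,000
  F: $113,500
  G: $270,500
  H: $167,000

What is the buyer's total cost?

Total cost: $173,500

Ordering the bids: 28,500 (C), 31,500 (B), 113,500 (F), 167,000 (H), 206,000 (E), …
Lowest 3: C, B, F.
Total cost = 28,500 + 31,500 + 113,500 = $173,500.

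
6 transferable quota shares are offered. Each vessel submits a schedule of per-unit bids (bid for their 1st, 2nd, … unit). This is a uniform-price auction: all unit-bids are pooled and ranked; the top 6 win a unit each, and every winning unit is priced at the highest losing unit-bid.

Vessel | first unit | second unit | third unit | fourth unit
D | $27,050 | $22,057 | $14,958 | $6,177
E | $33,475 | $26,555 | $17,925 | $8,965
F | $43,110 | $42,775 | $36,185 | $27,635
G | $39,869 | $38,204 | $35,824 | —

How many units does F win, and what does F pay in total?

Merging the schedules and taking the best 6: 43,110 (F-1), 42,775 (F-2), 39,869 (G-1), 38,204 (G-2), 36,185 (F-3), 35,824 (G-3)
The (k+1)-th unit-bid is $33,475.
F wins 3 unit(s) at $33,475 each.

F: 3 units, pays $100,425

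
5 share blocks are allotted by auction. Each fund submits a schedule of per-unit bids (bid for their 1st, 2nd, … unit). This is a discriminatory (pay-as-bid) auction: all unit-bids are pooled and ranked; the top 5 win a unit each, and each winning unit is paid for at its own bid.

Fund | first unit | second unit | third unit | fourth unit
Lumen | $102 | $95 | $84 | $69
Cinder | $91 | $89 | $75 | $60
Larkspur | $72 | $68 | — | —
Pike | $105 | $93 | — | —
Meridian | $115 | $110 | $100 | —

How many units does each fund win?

Lumen 1, Meridian 3, Pike 1

All unit-bids, highest first — top 5: 115 (Meridian-1), 110 (Meridian-2), 105 (Pike-1), 102 (Lumen-1), 100 (Meridian-3)
Next rejected bid: $95 (not a price — pay-as-bid).
Allocation: Lumen 1, Meridian 3, Pike 1.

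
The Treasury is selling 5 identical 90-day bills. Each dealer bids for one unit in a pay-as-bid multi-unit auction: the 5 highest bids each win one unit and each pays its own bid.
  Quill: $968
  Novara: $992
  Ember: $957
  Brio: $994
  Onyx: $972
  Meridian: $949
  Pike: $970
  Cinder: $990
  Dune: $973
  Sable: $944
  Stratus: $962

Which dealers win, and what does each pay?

Brio $994, Novara $992, Cinder $990, Dune $973, Onyx $972

Ordering the bids: 994 (Brio), 992 (Novara), 990 (Cinder), 973 (Dune), 972 (Onyx), 970 (Pike), 968 (Quill), …
The 5 highest are Brio, Novara, Cinder, Dune, Onyx.
Each winner pays its own bid: Brio $994, Novara $992, Cinder $990, Dune $973, Onyx $972.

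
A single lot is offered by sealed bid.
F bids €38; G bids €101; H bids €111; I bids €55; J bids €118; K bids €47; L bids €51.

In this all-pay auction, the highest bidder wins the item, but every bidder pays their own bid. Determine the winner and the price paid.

Sorting bids: 118 (J) > 111 (H) > 101 (G) > 55 (I) > 51 (L) > 47 (K) > …
J is highest and takes the item; every bidder forfeits their bid.

J pays €118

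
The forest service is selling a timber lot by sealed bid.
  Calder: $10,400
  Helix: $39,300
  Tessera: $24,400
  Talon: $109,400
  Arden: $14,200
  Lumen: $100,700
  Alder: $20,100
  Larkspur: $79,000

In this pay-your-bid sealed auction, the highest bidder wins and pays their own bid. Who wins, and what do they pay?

Bids in order: 109,400 (Talon) > 100,700 (Lumen) > 79,000 (Larkspur) > 39,300 (Helix) > 24,400 (Tessera) > 20,100 (Alder) > …
Talon is highest → pays own bid, $109,400.

Talon pays $109,400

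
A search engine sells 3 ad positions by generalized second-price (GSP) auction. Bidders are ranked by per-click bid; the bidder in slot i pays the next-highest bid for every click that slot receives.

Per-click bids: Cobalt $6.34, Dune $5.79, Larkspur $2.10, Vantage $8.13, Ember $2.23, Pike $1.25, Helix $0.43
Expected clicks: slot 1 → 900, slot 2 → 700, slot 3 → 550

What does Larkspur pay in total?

Per-click bids in order: $8.13 (Vantage) > $6.34 (Cobalt) > $5.79 (Dune) > $2.23 (Ember) > …
Larkspur ranks below slot 3 → no slot, pays nothing.

Larkspur pays $0.00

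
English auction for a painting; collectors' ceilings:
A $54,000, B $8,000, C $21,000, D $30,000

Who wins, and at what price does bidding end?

Rule: the price rises until one bidder remains; the winner pays the price at which the last rival dropped out.
Limits ranked: 54,000 (A) > 30,000 (D) > 21,000 (C) > 8,000 (B)
Bidding ends when D exits at $30,000; A takes it.

A wins at $30,000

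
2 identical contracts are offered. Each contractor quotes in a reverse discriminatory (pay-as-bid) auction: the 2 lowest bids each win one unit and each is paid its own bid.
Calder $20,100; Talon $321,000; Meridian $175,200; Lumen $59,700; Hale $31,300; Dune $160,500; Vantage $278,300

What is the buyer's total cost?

Sorting: 20,100 (Calder), 31,300 (Hale), 59,700 (Lumen), 160,500 (Dune), …
Lowest 2: Calder, Hale.
Total cost = 20,100 + 31,300 = $51,400.

Total cost: $51,400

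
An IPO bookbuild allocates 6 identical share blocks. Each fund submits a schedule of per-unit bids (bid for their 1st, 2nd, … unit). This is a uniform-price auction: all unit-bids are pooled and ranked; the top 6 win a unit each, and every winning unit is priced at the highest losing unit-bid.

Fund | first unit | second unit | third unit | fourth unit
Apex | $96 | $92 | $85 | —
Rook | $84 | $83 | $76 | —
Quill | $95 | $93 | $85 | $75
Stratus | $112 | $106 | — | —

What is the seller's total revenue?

Total revenue: $510

All unit-bids, highest first — top 6: 112 (Stratus-1), 106 (Stratus-2), 96 (Apex-1), 95 (Quill-1), 93 (Quill-2), 92 (Apex-2)
The (k+1)-th unit-bid is $85.
Allocation: Apex 2, Quill 2, Stratus 2. Every unit priced at $85.
Revenue = 6 × 85 = $510.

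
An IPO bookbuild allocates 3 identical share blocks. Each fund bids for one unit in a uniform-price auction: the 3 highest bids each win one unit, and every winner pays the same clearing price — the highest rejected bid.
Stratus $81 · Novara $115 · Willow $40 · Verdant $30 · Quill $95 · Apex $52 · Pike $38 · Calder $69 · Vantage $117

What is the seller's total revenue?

Sorting: 117 (Vantage), 115 (Novara), 95 (Quill), 81 (Stratus), 69 (Calder), …
Top 3: Vantage, Novara, Quill.
First losing bid is Stratus's $81, which sets the uniform price.
Total revenue = 3 × $81 = $243.

Total revenue: $243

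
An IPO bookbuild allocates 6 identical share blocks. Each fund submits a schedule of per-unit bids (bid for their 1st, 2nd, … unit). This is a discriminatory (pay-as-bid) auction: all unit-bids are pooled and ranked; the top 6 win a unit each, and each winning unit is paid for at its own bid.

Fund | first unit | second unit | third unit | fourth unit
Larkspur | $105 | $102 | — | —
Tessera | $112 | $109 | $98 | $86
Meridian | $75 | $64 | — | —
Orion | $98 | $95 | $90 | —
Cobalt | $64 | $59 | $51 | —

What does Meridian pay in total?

Meridian pays $0

Pooled unit-bids ranked (top 6): 112 (Tessera-1), 109 (Tessera-2), 105 (Larkspur-1), 102 (Larkspur-2), 98 (Tessera-3), 98 (Orion-1)
Next rejected bid: $95 (not a price — pay-as-bid).
Meridian wins no units.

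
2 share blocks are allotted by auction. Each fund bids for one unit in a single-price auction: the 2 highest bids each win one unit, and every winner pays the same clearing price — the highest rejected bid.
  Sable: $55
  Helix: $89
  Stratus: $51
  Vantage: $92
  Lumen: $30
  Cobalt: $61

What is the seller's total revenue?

Ordering the bids: 92 (Vantage), 89 (Helix), 61 (Cobalt), 55 (Sable), …
The 2 highest are Vantage, Helix.
Clearing price = highest rejected bid = $61.
Total revenue = 2 × $61 = $122.

Total revenue: $122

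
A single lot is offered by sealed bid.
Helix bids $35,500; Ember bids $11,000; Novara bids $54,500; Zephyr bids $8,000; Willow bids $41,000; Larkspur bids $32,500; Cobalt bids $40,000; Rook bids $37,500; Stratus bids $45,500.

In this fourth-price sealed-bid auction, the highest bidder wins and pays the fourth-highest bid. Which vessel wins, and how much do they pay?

Bids in order: 54,500 (Novara) > 45,500 (Stratus) > 41,000 (Willow) > 40,000 (Cobalt) > 37,500 (Rook) > 35,500 (Helix) > …
Novara is highest; pays the fourth-highest bid, $40,000.

Novara pays $40,000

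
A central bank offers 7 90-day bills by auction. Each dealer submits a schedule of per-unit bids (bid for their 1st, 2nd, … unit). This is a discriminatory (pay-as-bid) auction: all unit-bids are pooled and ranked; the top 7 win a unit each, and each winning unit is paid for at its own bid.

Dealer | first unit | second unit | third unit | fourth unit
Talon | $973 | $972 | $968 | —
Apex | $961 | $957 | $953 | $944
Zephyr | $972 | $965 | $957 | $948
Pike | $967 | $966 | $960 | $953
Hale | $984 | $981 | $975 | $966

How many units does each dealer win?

Hale 3, Talon 3, Zephyr 1

Pooled unit-bids ranked (top 7): 984 (Hale-1), 981 (Hale-2), 975 (Hale-3), 973 (Talon-1), 972 (Talon-2), 972 (Zephyr-1), 968 (Talon-3)
Next rejected bid: $967 (not a price — pay-as-bid).
Allocation: Hale 3, Talon 3, Zephyr 1.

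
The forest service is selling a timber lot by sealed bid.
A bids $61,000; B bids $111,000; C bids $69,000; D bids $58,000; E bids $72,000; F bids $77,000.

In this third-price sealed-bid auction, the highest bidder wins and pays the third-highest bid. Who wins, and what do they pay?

B pays $72,000

Bids in order: 111,000 (B) > 77,000 (F) > 72,000 (E) > 69,000 (C) > 61,000 (A) > 58,000 (D)
B is highest; pays the third-highest bid, $72,000.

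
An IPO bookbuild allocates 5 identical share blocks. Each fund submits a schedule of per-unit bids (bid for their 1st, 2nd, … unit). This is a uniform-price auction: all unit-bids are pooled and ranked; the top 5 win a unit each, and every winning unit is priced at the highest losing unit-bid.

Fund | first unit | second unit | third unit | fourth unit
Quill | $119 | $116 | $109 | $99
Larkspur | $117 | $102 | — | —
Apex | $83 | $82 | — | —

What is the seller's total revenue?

Pooled unit-bids ranked (top 5): 119 (Quill-1), 117 (Larkspur-1), 116 (Quill-2), 109 (Quill-3), 102 (Larkspur-2)
The (k+1)-th unit-bid is $99.
Allocation: Larkspur 2, Quill 3. Every unit priced at $99.
Revenue = 5 × 99 = $495.

Total revenue: $495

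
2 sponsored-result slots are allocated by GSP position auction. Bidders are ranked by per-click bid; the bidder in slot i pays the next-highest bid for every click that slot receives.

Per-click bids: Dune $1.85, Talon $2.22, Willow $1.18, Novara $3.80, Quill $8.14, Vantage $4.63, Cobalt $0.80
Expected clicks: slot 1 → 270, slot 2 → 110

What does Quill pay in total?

Quill pays $1250.10

Per-click bids in order: $8.14 (Quill) > $4.63 (Vantage) > $3.80 (Novara) > …
Quill holds slot 1 → pays next bid $4.63 × 270 clicks = $1250.10.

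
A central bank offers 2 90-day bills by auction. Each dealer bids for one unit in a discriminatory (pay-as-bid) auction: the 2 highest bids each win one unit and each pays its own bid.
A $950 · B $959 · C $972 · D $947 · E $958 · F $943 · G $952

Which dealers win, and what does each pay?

C $972, B $959

Bids ranked high→low: 972 (C), 959 (B), 958 (E), 952 (G), …
Winners (2 units): C, B.
Each winner pays its own bid: C $972, B $959.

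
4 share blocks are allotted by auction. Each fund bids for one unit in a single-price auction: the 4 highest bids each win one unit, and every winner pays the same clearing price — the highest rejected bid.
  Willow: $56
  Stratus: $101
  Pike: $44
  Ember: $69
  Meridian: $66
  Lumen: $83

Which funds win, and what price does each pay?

Ordering the bids: 101 (Stratus), 83 (Lumen), 69 (Ember), 66 (Meridian), 56 (Willow), 44 (Pike)
Winners (4 units): Stratus, Lumen, Ember, Meridian.
Highest unsuccessful bid: $56 → clearing price.

Stratus, Lumen, Ember, Meridian; each pays $56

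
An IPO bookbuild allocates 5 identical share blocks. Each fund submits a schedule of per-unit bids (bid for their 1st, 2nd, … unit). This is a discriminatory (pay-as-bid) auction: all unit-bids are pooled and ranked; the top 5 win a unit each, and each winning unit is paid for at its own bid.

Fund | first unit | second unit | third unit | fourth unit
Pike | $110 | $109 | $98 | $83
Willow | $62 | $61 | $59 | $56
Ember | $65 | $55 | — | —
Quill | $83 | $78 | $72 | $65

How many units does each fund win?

Pooled unit-bids ranked (top 5): 110 (Pike-1), 109 (Pike-2), 98 (Pike-3), 83 (Pike-4), 83 (Quill-1)
Next rejected bid: $78 (not a price — pay-as-bid).
Allocation: Pike 4, Quill 1.

Pike 4, Quill 1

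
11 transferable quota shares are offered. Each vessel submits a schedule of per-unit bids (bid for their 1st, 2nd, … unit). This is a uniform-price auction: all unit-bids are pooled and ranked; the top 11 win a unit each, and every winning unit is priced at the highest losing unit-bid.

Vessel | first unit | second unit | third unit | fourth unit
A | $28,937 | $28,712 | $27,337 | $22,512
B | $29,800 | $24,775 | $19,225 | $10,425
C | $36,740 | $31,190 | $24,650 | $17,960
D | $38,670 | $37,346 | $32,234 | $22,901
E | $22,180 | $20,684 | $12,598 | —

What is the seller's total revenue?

Total revenue: $251,911

Merging the schedules and taking the best 11: 38,670 (D-1), 37,346 (D-2), 36,740 (C-1), 32,234 (D-3), 31,190 (C-2), 29,800 (B-1), 28,937 (A-1), 28,712 (A-2), 27,337 (A-3), 24,775 (B-2), 24,650 (C-3)
The (k+1)-th unit-bid is $22,901.
Allocation: A 3, B 2, C 3, D 3. Every unit priced at $22,901.
Revenue = 11 × 22,901 = $251,911.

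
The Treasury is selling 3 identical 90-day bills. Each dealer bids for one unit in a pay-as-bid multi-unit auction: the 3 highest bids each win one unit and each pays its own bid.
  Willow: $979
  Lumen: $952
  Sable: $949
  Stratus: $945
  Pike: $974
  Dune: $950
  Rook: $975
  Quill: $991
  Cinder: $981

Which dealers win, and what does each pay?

Sorting: 991 (Quill), 981 (Cinder), 979 (Willow), 975 (Rook), 974 (Pike), …
Top 3: Quill, Cinder, Willow.
Each winner pays its own bid: Quill $991, Cinder $981, Willow $979.

Quill $991, Cinder $981, Willow $979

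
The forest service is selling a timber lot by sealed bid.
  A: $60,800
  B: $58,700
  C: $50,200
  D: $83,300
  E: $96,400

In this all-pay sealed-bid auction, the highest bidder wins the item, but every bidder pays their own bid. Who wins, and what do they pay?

E pays $96,400

Bids ranked: 96,400 (E) > 83,300 (D) > 60,800 (A) > 58,700 (B) > 50,200 (C)
E is highest and takes the item; every bidder forfeits their bid.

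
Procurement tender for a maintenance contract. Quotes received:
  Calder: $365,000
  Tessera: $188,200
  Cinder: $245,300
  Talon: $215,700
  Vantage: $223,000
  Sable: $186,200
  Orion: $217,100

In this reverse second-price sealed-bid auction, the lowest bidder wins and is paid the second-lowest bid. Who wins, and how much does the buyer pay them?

Sorting bids: 186,200 (Sable) < 188,200 (Tessera) < 215,700 (Talon) < 217,100 (Orion) < 223,000 (Vantage) < 245,300 (Cinder) < …
Sable is lowest; is paid the second-lowest bid, $188,200.

Sable is paid $188,200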